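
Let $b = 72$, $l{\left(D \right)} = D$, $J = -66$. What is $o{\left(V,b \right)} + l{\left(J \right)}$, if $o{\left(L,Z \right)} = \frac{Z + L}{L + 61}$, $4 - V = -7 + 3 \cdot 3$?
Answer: $- \frac{4084}{63} \approx -64.825$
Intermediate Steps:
$V = 2$ ($V = 4 - \left(-7 + 3 \cdot 3\right) = 4 - \left(-7 + 9\right) = 4 - 2 = 2$)
$o{\left(L,Z \right)} = \frac{L + Z}{61 + L}$
$o{\left(V,b \right)} + l{\left(J \right)} = \frac{2 + 72}{61 + 2} - 66 = \frac{1}{63} \cdot 74 - 66 = \frac{74}{63} - 66 = - \frac{4084}{63}$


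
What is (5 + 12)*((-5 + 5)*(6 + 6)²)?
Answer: 0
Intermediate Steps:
(5 + 12)*((-5 + 5)*(6 + 6)²) = 17*(0*12²) = 17*(0*144) = 17*0 = 0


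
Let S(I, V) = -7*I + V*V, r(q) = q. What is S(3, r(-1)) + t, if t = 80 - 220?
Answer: -160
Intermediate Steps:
t = -140
S(I, V) = V**2 - 7*I (S(I, V) = -7*I + V**2 = V**2 - 7*I)
S(3, r(-1)) + t = ((-1)**2 - 7*3) - 140 = (1 - 21) - 140 = -20 - 140 = -160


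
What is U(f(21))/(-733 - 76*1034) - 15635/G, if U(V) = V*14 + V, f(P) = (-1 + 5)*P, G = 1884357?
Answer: -57371605/2372405463 ≈ -0.024183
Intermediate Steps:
f(P) = 4*P
U(V) = 15*V (U(V) = 14*V + V = 15*V)
U(f(21))/(-733 - 76*1034) - 15635/G = (15*(4*21))/(-733 - 76*1034) - 15635/1884357 = (15*84)/(-733 - 78584) - 15635*1/1884357 = 1260/(-79317) - 15635/1884357 = 1260*(-1/79317) - 15635/1884357 = -20/1259 - 15635/1884357 = -57371605/2372405463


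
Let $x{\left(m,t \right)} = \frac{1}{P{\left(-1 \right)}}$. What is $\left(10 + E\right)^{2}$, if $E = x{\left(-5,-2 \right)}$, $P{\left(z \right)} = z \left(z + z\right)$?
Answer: $\frac{441}{4} \approx 110.25$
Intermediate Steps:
$P{\left(z \right)} = 2 z^{2}$ ($P{\left(z \right)} = z 2 z = 2 z^{2}$)
$x{\left(m,t \right)} = \frac{1}{2}$ ($x{\left(m,t \right)} = \frac{1}{2 \left(-1\right)^{2}} = \frac{1}{2 \cdot 1} = \frac{1}{2}$)
$E = \frac{1}{2} \approx 0.5$
$\left(10 + E\right)^{2} = \left(10 + \frac{1}{2}\right)^{2} = \left(\frac{21}{2}\right)^{2} = \frac{441}{4}$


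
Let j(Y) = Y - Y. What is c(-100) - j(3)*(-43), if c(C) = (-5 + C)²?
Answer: 11025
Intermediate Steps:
j(Y) = 0
c(-100) - j(3)*(-43) = (-5 - 100)² - 0*(-43) = (-105)² - 1*0 = 11025 + 0 = 11025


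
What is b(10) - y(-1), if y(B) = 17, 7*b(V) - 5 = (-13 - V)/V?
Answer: -1163/70 ≈ -16.614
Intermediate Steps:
b(V) = 5/7 + (-13 - V)/(7*V) (b(V) = 5/7 + ((-13 - V)/V)/7 = 5/7 + (-13 - V)/(7*V))
b(10) - y(-1) = (1/7)*(-13 + 4*10)/10 - 1*17 = (1/7)*(1/10)*(-13 + 40) - 17 = (1/7)*(1/10)*27 - 17 = 27/70 - 17 = -1163/70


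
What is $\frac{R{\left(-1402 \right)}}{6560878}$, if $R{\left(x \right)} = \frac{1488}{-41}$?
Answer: $- \frac{744}{134497999} \approx -5.5317 \cdot 10^{-6}$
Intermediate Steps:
$R{\left(x \right)} = - \frac{1488}{41}$ ($R{\left(x \right)} = 1488 \left(- \frac{1}{41}\right) = - \frac{1488}{41}$)
$\frac{R{\left(-1402 \right)}}{6560878} = - \frac{1488}{41 \cdot 6560878} = \left(- \frac{1488}{41}\right) \frac{1}{6560878} = - \frac{744}{134497999}$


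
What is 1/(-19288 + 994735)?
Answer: 1/975447 ≈ 1.0252e-6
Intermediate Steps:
1/(-19288 + 994735) = 1/975447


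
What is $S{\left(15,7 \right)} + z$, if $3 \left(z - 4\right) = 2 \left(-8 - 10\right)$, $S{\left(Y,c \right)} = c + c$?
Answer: $6$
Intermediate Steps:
$S{\left(Y,c \right)} = 2 c$
$z = -8$ ($z = 4 + \frac{2 \left(-8 - 10\right)}{3} = 4 + \frac{2 \left(-18\right)}{3} = 4 + \frac{1}{3} \left(-36\right) = 4 - 12 = -8$)
$S{\left(15,7 \right)} + z = 2 \cdot 7 - 8 = 14 - 8 = 6$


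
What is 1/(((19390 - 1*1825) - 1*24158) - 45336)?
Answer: -1/51929 ≈ -1.9257e-5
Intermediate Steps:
1/(((19390 - 1*1825) - 1*24158) - 45336) = 1/(((19390 - 1825) - 24158) - 45336) = 1/((17565 - 24158) - 45336) = 1/(-6593 - 45336) = 1/(-51929) = -1/51929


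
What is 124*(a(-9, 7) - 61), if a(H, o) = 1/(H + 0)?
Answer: -68200/9 ≈ -7577.8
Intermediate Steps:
a(H, o) = 1/H
124*(a(-9, 7) - 61) = 124*(1/(-9) - 61) = 124*(-⅑ - 61) = 124*(-550/9) = -68200/9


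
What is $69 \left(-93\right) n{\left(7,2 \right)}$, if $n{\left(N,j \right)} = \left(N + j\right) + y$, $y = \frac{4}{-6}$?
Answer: $-53475$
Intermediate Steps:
$y = - \frac{2}{3}$ ($y = 4 \left(- \frac{1}{6}\right) = - \frac{2}{3} \approx -0.66667$)
$n{\left(N,j \right)} = - \frac{2}{3} + N + j$ ($n{\left(N,j \right)} = \left(N + j\right) - \frac{2}{3} = - \frac{2}{3} + N + j$)
$69 \left(-93\right) n{\left(7,2 \right)} = 69 \left(-93\right) \left(- \frac{2}{3} + 7 + 2\right) = \left(-6417\right) \frac{25}{3} = -53475$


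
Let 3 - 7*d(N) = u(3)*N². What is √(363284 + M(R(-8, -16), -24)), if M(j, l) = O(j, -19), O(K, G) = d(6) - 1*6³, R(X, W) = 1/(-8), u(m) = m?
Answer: √363053 ≈ 602.54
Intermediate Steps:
d(N) = 3/7 - 3*N²/7
R(X, W) = -⅛
O(K, G) = -231 (O(K, G) = (3/7 - 3/7*6²) - 1*6³ = (3/7 - 3/7*36) - 1*216 = (3/7 - 108/7) - 216 = -15 - 216 = -231)
M(j, l) = -231
√(363284 + M(R(-8, -16), -24)) = √(363284 - 231) = √363053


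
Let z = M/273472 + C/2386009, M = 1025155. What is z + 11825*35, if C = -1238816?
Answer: 270058298360583243/652506653248 ≈ 4.1388e+5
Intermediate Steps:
z = 2107247567243/652506653248 (z = 1025155/273472 - 1238816/2386009 = 2107247567243/652506653248 ≈ 3.2295)
z + 11825*35 = 2107247567243/652506653248 + 11825*35 = 2107247567243/652506653248 + 413875 = 270058298360583243/652506653248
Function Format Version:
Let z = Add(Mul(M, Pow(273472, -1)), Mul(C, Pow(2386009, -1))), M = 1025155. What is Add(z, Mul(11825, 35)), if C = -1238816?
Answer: Rational(270058298360583243, 652506653248) ≈ 4.1388e+5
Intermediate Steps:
z = Rational(2107247567243, 652506653248) (z = Add(Mul(1025155, Pow(273472, -1)), Mul(-1238816, Pow(2386009, -1))) = Add(Mul(1025155, Rational(1, 273472)), Mul(-1238816, Rational(1, 2386009))) = Add(Rational(1025155, 273472), Rational(-1238816, 2386009)) = Rational(2107247567243, 652506653248) ≈ 3.2295)
Add(z, Mul(11825, 35)) = Add(Rational(2107247567243, 652506653248), Mul(11825, 35)) = Add(Rational(2107247567243, 652506653248), 413875) = Rational(270058298360583243, 652506653248)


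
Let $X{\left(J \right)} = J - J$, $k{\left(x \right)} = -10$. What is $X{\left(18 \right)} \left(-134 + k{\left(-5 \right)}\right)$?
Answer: $0$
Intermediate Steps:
$X{\left(J \right)} = 0$
$X{\left(18 \right)} \left(-134 + k{\left(-5 \right)}\right) = 0 \left(-134 - 10\right) = 0 \left(-144\right) = 0$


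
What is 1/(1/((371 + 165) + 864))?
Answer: 1400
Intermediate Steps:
1/(1/((371 + 165) + 864)) = 1/(1/(536 + 864)) = 1/(1/1400) = 1400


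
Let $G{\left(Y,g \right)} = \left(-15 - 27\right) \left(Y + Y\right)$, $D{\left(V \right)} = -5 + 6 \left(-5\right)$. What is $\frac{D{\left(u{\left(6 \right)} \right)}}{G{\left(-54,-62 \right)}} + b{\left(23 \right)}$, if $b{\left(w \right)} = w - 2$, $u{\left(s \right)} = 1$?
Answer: $\frac{13603}{648} \approx 20.992$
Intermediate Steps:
$D{\left(V \right)} = -35$ ($D{\left(V \right)} = -5 - 30 = -35$)
$b{\left(w \right)} = -2 + w$ ($b{\left(w \right)} = w - 2 = -2 + w$)
$G{\left(Y,g \right)} = - 84 Y$ ($G{\left(Y,g \right)} = - 42 \cdot 2 Y = - 84 Y$)
$\frac{D{\left(u{\left(6 \right)} \right)}}{G{\left(-54,-62 \right)}} + b{\left(23 \right)} = - \frac{35}{\left(-84\right) \left(-54\right)} + \left(-2 + 23\right) = - \frac{35}{4536} + 21 = \left(-35\right) \frac{1}{4536} + 21 = - \frac{5}{648} + 21 = \frac{13603}{648}$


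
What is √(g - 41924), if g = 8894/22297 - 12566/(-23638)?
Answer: I*√2911437061991835138685/263528243 ≈ 204.75*I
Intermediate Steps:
g = 245210237/263528243 (g = 8894*(1/22297) - 12566*(-1/23638) = 8894/22297 + 6283/11819 = 245210237/263528243 ≈ 0.93049)
√(g - 41924) = √(245210237/263528243 - 41924) = √(-11047912849295/263528243) = I*√2911437061991835138685/263528243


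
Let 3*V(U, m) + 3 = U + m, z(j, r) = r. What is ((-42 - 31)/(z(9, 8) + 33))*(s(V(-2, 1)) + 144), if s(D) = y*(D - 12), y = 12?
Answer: 1168/41 ≈ 28.488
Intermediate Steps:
V(U, m) = -1 + U/3 + m/3 (V(U, m) = -1 + (U + m)/3 = -1 + (U/3 + m/3) = -1 + U/3 + m/3)
s(D) = -144 + 12*D (s(D) = 12*(D - 12) = 12*(-12 + D) = -144 + 12*D)
((-42 - 31)/(z(9, 8) + 33))*(s(V(-2, 1)) + 144) = ((-42 - 31)/(8 + 33))*((-144 + 12*(-1 + (⅓)*(-2) + (⅓)*1)) + 144) = (-73/41)*((-144 + 12*(-1 - ⅔ + ⅓)) + 144) = (-73*1/41)*((-144 + 12*(-4/3)) + 144) = -73*((-144 - 16) + 144)/41 = -73*(-160 + 144)/41 = -73/41*(-16) = 1168/41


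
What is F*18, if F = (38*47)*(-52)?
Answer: -1671696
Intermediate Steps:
F = -92872 (F = 1786*(-52) = -92872)
F*18 = -92872*18 = -1671696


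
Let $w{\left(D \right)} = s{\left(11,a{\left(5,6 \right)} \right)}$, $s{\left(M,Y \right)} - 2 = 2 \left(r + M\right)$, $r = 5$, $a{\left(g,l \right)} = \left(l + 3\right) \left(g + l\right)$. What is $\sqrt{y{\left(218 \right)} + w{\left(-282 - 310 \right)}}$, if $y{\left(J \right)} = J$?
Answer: $6 \sqrt{7} \approx 15.875$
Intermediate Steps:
$a{\left(g,l \right)} = \left(3 + l\right) \left(g + l\right)$
$s{\left(M,Y \right)} = 12 + 2 M$ ($s{\left(M,Y \right)} = 2 + 2 \left(5 + M\right) = 2 + \left(10 + 2 M\right) = 12 + 2 M$)
$w{\left(D \right)} = 34$ ($w{\left(D \right)} = 12 + 2 \cdot 11 = 12 + 22 = 34$)
$\sqrt{y{\left(218 \right)} + w{\left(-282 - 310 \right)}} = \sqrt{218 + 34} = \sqrt{252} = 6 \sqrt{7}$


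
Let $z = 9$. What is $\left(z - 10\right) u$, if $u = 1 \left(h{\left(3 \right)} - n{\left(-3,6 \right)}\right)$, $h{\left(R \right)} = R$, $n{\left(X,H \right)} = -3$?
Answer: $-6$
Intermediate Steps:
$u = 6$ ($u = 1 \left(3 - -3\right) = 1 \left(3 + 3\right) = 1 \cdot 6 = 6$)
$\left(z - 10\right) u = \left(9 - 10\right) 6 = \left(-1\right) 6 = -6$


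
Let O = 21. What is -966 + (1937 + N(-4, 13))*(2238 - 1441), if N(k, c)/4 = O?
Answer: 1609771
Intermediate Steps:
N(k, c) = 84 (N(k, c) = 4*21 = 84)
-966 + (1937 + N(-4, 13))*(2238 - 1441) = -966 + (1937 + 84)*(2238 - 1441) = -966 + 2021*797 = -966 + 1610737 = 1609771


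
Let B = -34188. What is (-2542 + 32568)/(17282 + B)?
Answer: -15013/8453 ≈ -1.7761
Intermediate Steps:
(-2542 + 32568)/(17282 + B) = (-2542 + 32568)/(17282 - 34188) = 30026/(-16906) = 30026*(-1/16906) = -15013/8453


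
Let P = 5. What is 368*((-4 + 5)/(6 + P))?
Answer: 368/11 ≈ 33.455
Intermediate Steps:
368*((-4 + 5)/(6 + P)) = 368*((-4 + 5)/(6 + 5)) = 368*(1/11) = 368/11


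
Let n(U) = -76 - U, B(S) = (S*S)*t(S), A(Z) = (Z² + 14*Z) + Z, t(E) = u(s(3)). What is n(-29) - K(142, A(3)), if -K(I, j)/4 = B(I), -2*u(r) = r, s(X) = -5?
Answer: 201593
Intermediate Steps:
u(r) = -r/2
t(E) = 5/2 (t(E) = -½*(-5) = 5/2)
A(Z) = Z² + 15*Z
B(S) = 5*S²/2 (B(S) = (S*S)*(5/2) = S²*(5/2) = 5*S²/2)
K(I, j) = -10*I²
n(-29) - K(142, A(3)) = (-76 - 1*(-29)) - (-10)*142² = (-76 + 29) - (-10)*20164 = -47 - 1*(-201640) = -47 + 201640 = 201593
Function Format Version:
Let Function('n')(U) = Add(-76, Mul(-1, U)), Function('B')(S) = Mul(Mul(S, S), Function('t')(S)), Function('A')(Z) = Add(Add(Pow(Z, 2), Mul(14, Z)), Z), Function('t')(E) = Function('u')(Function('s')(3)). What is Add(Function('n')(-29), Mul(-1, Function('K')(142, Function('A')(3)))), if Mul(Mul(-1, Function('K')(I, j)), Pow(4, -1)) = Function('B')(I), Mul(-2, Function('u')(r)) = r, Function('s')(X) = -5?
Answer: 201593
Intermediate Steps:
Function('u')(r) = Mul(Rational(-1, 2), r)
Function('t')(E) = Rational(5, 2) (Function('t')(E) = Mul(Rational(-1, 2), -5) = Rational(5, 2))
Function('A')(Z) = Add(Pow(Z, 2), Mul(15, Z))
Function('B')(S) = Mul(Rational(5, 2), Pow(S, 2)) (Function('B')(S) = Mul(Mul(S, S), Rational(5, 2)) = Mul(Pow(S, 2), Rational(5, 2)) = Mul(Rational(5, 2), Pow(S, 2)))
Function('K')(I, j) = Mul(-10, Pow(I, 2)) (Function('K')(I, j) = Mul(-4, Mul(Rational(5, 2), Pow(I, 2))) = Mul(-10, Pow(I, 2)))
Add(Function('n')(-29), Mul(-1, Function('K')(142, Function('A')(3)))) = Add(Add(-76, Mul(-1, -29)), Mul(-1, Mul(-10, Pow(142, 2)))) = Add(Add(-76, 29), Mul(-1, Mul(-10, 20164))) = Add(-47, Mul(-1, -201640)) = Add(-47, 201640) = 201593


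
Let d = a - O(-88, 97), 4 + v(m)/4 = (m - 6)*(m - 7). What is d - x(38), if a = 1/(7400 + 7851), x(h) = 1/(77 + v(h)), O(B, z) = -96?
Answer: 5898831562/61446279 ≈ 96.000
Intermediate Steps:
v(m) = -16 + 4*(-7 + m)*(-6 + m) (v(m) = -16 + 4*((m - 6)*(m - 7)) = -16 + 4*((-6 + m)*(-7 + m)) = -16 + 4*((-7 + m)*(-6 + m)) = -16 + 4*(-7 + m)*(-6 + m))
x(h) = 1/(229 - 52*h + 4*h²) (x(h) = 1/(77 + (152 - 52*h + 4*h²)) = 1/(229 - 52*h + 4*h²))
a = 1/15251 ≈ 6.5569e-5
d = 1464097/15251 (d = 1/15251 - 1*(-96) = 1/15251 + 96 = 1464097/15251 ≈ 96.000)
d - x(38) = 1464097/15251 - 1/(229 - 52*38 + 4*38²) = 1464097/15251 - 1/(229 - 1976 + 4*1444) = 1464097/15251 - 1/(229 - 1976 + 5776) = 1464097/15251 - 1/4029 = 5898831562/61446279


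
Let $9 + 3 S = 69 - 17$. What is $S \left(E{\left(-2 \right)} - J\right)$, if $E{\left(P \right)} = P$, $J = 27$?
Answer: $- \frac{1247}{3} \approx -415.67$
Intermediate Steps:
$S = \frac{43}{3}$ ($S = -3 + \frac{69 - 17}{3} = -3 + \frac{1}{3} \cdot 52 = -3 + \frac{52}{3} = \frac{43}{3} \approx 14.333$)
$S \left(E{\left(-2 \right)} - J\right) = \frac{43 \left(-2 - 27\right)}{3} = \frac{43}{3} \left(-29\right) = - \frac{1247}{3}$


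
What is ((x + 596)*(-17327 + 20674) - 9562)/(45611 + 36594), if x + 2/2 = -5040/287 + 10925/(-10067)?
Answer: 792265453286/33929867135 ≈ 23.350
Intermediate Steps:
x = -8108912/412747 (x = -1 + (-5040/287 + 10925/(-10067)) = -1 + (-5040*1/287 + 10925*(-1/10067)) = -1 + (-720/41 - 10925/10067) = -1 - 7696165/412747 = -8108912/412747 ≈ -19.646)
((x + 596)*(-17327 + 20674) - 9562)/(45611 + 36594) = ((-8108912/412747 + 596)*(-17327 + 20674) - 9562)/(45611 + 36594) = ((237888300/412747)*3347 - 9562)/82205 = (796212140100/412747 - 9562)*(1/82205) = (792265453286/412747)*(1/82205) = 792265453286/33929867135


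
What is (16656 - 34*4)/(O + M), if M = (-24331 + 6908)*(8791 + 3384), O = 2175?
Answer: -1652/21212285 ≈ -7.7879e-5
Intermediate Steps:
M = -212125025 (M = -17423*12175 = -212125025)
(16656 - 34*4)/(O + M) = (16656 - 34*4)/(2175 - 212125025) = (16656 - 136)/(-212122850) = 16520*(-1/212122850) = -1652/21212285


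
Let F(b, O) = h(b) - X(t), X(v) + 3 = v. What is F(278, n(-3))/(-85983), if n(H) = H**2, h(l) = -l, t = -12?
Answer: 263/85983 ≈ 0.0030587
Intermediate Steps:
X(v) = -3 + v
F(b, O) = 15 - b (F(b, O) = -b - (-3 - 12) = -b - 1*(-15) = -b + 15 = 15 - b)
F(278, n(-3))/(-85983) = (15 - 1*278)/(-85983) = (15 - 278)*(-1/85983) = -263*(-1/85983) = 263/85983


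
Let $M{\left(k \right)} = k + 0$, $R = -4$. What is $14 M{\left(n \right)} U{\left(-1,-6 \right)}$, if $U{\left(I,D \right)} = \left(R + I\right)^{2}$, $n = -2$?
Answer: $-700$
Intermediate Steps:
$U{\left(I,D \right)} = \left(-4 + I\right)^{2}$
$M{\left(k \right)} = k$
$14 M{\left(n \right)} U{\left(-1,-6 \right)} = 14 \left(-2\right) \left(-4 - 1\right)^{2} = - 28 \left(-5\right)^{2} = \left(-28\right) 25 = -700$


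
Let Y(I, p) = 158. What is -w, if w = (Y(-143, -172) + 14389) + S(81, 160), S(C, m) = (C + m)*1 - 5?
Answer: -14783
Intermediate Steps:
S(C, m) = -5 + C + m (S(C, m) = (C + m) - 5 = -5 + C + m)
w = 14783 (w = (158 + 14389) + (-5 + 81 + 160) = 14547 + 236 = 14783)
-w = -1*14783 = -14783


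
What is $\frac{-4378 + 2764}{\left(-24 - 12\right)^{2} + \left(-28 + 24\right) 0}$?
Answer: $- \frac{269}{216} \approx -1.2454$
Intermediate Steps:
$\frac{-4378 + 2764}{\left(-24 - 12\right)^{2} + \left(-28 + 24\right) 0} = - \frac{1614}{\left(-36\right)^{2} - 0} = - \frac{1614}{1296 + 0} = - \frac{1614}{1296} = \left(-1614\right) \frac{1}{1296} = - \frac{269}{216}$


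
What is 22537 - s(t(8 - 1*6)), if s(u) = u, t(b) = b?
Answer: 22535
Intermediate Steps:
22537 - s(t(8 - 1*6)) = 22537 - (8 - 1*6) = 22537 - (8 - 6) = 22537 - 1*2 = 22537 - 2 = 22535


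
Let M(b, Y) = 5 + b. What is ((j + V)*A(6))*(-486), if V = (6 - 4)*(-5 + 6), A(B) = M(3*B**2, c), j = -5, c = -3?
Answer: 164754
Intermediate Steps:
A(B) = 5 + 3*B**2
V = 2 (V = 2*1 = 2)
((j + V)*A(6))*(-486) = ((-5 + 2)*(5 + 3*6**2))*(-486) = -3*(5 + 3*36)*(-486) = -3*(5 + 108)*(-486) = -3*113*(-486) = -339*(-486) = 164754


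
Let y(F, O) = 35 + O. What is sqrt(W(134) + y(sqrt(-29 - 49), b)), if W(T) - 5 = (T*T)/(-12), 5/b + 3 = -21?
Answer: I*sqrt(209742)/12 ≈ 38.165*I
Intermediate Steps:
b = -5/24 (b = 5/(-3 - 21) = 5/(-24) = 5*(-1/24) = -5/24 ≈ -0.20833)
W(T) = 5 - T**2/12 (W(T) = 5 + (T*T)/(-12) = 5 + T**2*(-1/12) = 5 - T**2/12)
sqrt(W(134) + y(sqrt(-29 - 49), b)) = sqrt((5 - 1/12*134**2) + (35 - 5/24)) = sqrt((5 - 1/12*17956) + 835/24) = sqrt((5 - 4489/3) + 835/24) = sqrt(-4474/3 + 835/24) = sqrt(-34957/24) = I*sqrt(209742)/12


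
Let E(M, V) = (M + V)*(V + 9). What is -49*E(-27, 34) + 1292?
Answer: -13457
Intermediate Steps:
E(M, V) = (9 + V)*(M + V) (E(M, V) = (M + V)*(9 + V) = (9 + V)*(M + V))
-49*E(-27, 34) + 1292 = -49*(34² + 9*(-27) + 9*34 - 27*34) + 1292 = -49*(1156 - 243 + 306 - 918) + 1292 = -49*301 + 1292 = -14749 + 1292 = -13457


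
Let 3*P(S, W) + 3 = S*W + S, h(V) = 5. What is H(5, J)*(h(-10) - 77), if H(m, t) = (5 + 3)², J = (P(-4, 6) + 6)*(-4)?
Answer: -4608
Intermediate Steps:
P(S, W) = -1 + S/3 + S*W/3 (P(S, W) = -1 + (S*W + S)/3 = -1 + (S + S*W)/3 = -1 + (S/3 + S*W/3) = -1 + S/3 + S*W/3)
J = 52/3 (J = ((-1 + (⅓)*(-4) + (⅓)*(-4)*6) + 6)*(-4) = ((-1 - 4/3 - 8) + 6)*(-4) = (-31/3 + 6)*(-4) = -13/3*(-4) = 52/3 ≈ 17.333)
H(m, t) = 64 (H(m, t) = 8² = 64)
H(5, J)*(h(-10) - 77) = 64*(5 - 77) = 64*(-72) = -4608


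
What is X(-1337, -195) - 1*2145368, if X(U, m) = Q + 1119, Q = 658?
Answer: -2143591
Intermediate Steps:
X(U, m) = 1777 (X(U, m) = 658 + 1119 = 1777)
X(-1337, -195) - 1*2145368 = 1777 - 1*2145368 = 1777 - 2145368 = -2143591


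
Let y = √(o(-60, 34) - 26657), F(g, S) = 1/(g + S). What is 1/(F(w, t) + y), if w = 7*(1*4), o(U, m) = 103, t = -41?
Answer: -13/4487627 - 169*I*√26554/4487627 ≈ -2.8969e-6 - 0.0061367*I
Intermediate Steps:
w = 28 (w = 7*4 = 28)
F(g, S) = 1/(S + g)
y = I*√26554 (y = √(103 - 26657) = √(-26554) = I*√26554 ≈ 162.95*I)
1/(F(w, t) + y) = 1/(1/(-41 + 28) + I*√26554) = 1/(1/(-13) + I*√26554) = 1/(-1/13 + I*√26554)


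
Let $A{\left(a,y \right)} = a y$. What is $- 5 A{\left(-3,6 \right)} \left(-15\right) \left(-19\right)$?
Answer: $25650$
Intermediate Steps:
$- 5 A{\left(-3,6 \right)} \left(-15\right) \left(-19\right) = - 5 \left(\left(-3\right) 6\right) \left(-15\right) \left(-19\right) = \left(-5\right) \left(-18\right) \left(-15\right) \left(-19\right) = 90 \left(-15\right) \left(-19\right) = \left(-1350\right) \left(-19\right) = 25650$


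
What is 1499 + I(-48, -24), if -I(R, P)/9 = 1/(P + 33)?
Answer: 1498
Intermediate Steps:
I(R, P) = -9/(33 + P) (I(R, P) = -9/(P + 33) = -9/(33 + P))
1499 + I(-48, -24) = 1499 - 9/(33 - 24) = 1499 - 9/9 = 1499 - 9*1/9 = 1499 - 1 = 1498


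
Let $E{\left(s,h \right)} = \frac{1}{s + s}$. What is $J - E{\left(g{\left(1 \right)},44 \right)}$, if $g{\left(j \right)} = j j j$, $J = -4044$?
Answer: $- \frac{8089}{2} \approx -4044.5$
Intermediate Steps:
$g{\left(j \right)} = j^{3}$ ($g{\left(j \right)} = j^{2} j = j^{3}$)
$E{\left(s,h \right)} = \frac{1}{2 s}$
$J - E{\left(g{\left(1 \right)},44 \right)} = -4044 - \frac{1}{2 \cdot 1^{3}} = -4044 - \frac{1}{2 \cdot 1} = -4044 - \frac{1}{2} \cdot 1 = -4044 - \frac{1}{2} = - \frac{8089}{2}$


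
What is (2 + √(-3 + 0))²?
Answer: (2 + I*√3)² ≈ 1.0 + 6.9282*I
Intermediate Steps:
(2 + √(-3 + 0))² = (2 + √(-3))² = (2 + I*√3)²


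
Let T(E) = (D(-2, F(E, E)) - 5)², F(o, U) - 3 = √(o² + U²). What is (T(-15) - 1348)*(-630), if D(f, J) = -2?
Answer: 818370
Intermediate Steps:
F(o, U) = 3 + √(U² + o²) (F(o, U) = 3 + √(o² + U²) = 3 + √(U² + o²))
T(E) = 49 (T(E) = (-2 - 5)² = (-7)² = 49)
(T(-15) - 1348)*(-630) = (49 - 1348)*(-630) = -1299*(-630) = 818370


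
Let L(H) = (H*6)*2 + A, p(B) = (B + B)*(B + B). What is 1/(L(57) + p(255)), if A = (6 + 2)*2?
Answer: 1/260800 ≈ 3.8344e-6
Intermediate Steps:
p(B) = 4*B² (p(B) = (2*B)*(2*B) = 4*B²)
A = 16 (A = 8*2 = 16)
L(H) = 16 + 12*H (L(H) = (H*6)*2 + 16 = (6*H)*2 + 16 = 12*H + 16 = 16 + 12*H)
1/(L(57) + p(255)) = 1/((16 + 12*57) + 4*255²) = 1/((16 + 684) + 4*65025) = 1/(700 + 260100) = 1/260800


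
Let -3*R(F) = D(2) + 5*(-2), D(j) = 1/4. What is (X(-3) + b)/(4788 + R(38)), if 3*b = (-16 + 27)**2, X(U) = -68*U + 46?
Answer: 3484/57495 ≈ 0.060597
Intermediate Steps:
D(j) = 1/4
X(U) = 46 - 68*U
b = 121/3 (b = (-16 + 27)**2/3 = (1/3)*11**2 = (1/3)*121 = 121/3 ≈ 40.333)
R(F) = 13/4 (R(F) = -(1/4 + 5*(-2))/3 = -(1/4 - 10)/3 = -1/3*(-39/4) = 13/4)
(X(-3) + b)/(4788 + R(38)) = ((46 - 68*(-3)) + 121/3)/(4788 + 13/4) = ((46 + 204) + 121/3)/(19165/4) = (250 + 121/3)*(4/19165) = (871/3)*(4/19165) = 3484/57495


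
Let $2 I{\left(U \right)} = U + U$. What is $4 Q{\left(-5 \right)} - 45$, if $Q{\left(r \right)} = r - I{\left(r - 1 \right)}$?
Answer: $-41$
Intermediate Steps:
$I{\left(U \right)} = U$ ($I{\left(U \right)} = \frac{U + U}{2} = \frac{2 U}{2} = U$)
$Q{\left(r \right)} = 1$ ($Q{\left(r \right)} = r - \left(r - 1\right) = r - \left(-1 + r\right) = 1$)
$4 Q{\left(-5 \right)} - 45 = 4 \cdot 1 - 45 = 4 - 45 = -41$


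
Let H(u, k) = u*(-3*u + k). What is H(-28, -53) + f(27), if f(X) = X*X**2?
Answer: 18815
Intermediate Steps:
H(u, k) = u*(k - 3*u)
f(X) = X**3
H(-28, -53) + f(27) = -28*(-53 - 3*(-28)) + 27**3 = -28*(-53 + 84) + 19683 = -28*31 + 19683 = -868 + 19683 = 18815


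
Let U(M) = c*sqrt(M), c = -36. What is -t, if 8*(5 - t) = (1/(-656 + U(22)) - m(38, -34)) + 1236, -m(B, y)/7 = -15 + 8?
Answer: 28805717/200912 + 9*sqrt(22)/803648 ≈ 143.37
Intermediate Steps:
U(M) = -36*sqrt(M)
m(B, y) = 49 (m(B, y) = -7*(-15 + 8) = -7*(-7) = 49)
t = -1147/8 - 1/(8*(-656 - 36*sqrt(22))) (t = 5 - ((1/(-656 - 36*sqrt(22)) - 1*49) + 1236)/8 = 5 - ((1/(-656 - 36*sqrt(22)) - 49) + 1236)/8 = 5 - ((-49 + 1/(-656 - 36*sqrt(22))) + 1236)/8 = 5 - (1187 + 1/(-656 - 36*sqrt(22)))/8 = 5 + (-1187/8 - 1/(8*(-656 - 36*sqrt(22)))) = -1147/8 - 1/(8*(-656 - 36*sqrt(22))) ≈ -143.37)
-t = -(-28805717/200912 - 9*sqrt(22)/803648) = 28805717/200912 + 9*sqrt(22)/803648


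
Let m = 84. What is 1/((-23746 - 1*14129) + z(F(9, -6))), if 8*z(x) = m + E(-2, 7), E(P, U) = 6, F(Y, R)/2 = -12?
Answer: -4/151455 ≈ -2.6410e-5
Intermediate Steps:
F(Y, R) = -24 (F(Y, R) = 2*(-12) = -24)
z(x) = 45/4 (z(x) = (84 + 6)/8 = (⅛)*90 = 45/4)
1/((-23746 - 1*14129) + z(F(9, -6))) = 1/((-23746 - 1*14129) + 45/4) = 1/((-23746 - 14129) + 45/4) = 1/(-37875 + 45/4) = 1/(-151455/4) = -4/151455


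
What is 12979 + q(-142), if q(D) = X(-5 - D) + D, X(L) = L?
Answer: 12974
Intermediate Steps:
q(D) = -5 (q(D) = (-5 - D) + D = -5)
12979 + q(-142) = 12979 - 5 = 12974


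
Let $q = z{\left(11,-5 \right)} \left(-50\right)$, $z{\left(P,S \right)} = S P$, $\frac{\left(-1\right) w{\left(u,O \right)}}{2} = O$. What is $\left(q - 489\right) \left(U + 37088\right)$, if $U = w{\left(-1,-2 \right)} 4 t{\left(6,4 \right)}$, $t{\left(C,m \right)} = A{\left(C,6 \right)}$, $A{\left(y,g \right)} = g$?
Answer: $84073024$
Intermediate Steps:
$t{\left(C,m \right)} = 6$
$w{\left(u,O \right)} = - 2 O$
$z{\left(P,S \right)} = P S$
$q = 2750$ ($q = 11 \left(-5\right) \left(-50\right) = \left(-55\right) \left(-50\right) = 2750$)
$U = 96$ ($U = \left(-2\right) \left(-2\right) 4 \cdot 6 = 4 \cdot 4 \cdot 6 = 16 \cdot 6 = 96$)
$\left(q - 489\right) \left(U + 37088\right) = \left(2750 - 489\right) \left(96 + 37088\right) = 2261 \cdot 37184 = 84073024$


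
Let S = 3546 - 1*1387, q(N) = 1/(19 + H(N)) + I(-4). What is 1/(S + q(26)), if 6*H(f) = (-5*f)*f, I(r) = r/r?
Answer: 1633/3527277 ≈ 0.00046296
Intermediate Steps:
I(r) = 1
H(f) = -5*f²/6 (H(f) = ((-5*f)*f)/6 = (-5*f²)/6 = -5*f²/6)
q(N) = 1 + 1/(19 - 5*N²/6) (q(N) = 1/(19 - 5*N²/6) + 1 = 1 + 1/(19 - 5*N²/6))
S = 2159 (S = 3546 - 1387 = 2159)
1/(S + q(26)) = 1/(2159 + 5*(-24 + 26²)/(-114 + 5*26²)) = 1/(2159 + 5*(-24 + 676)/(-114 + 5*676)) = 1/(2159 + 5*652/(-114 + 3380)) = 1/(2159 + 5*652/3266) = 1/(2159 + 5*(1/3266)*652) = 1/(2159 + 1630/1633) = 1/(3527277/1633) = 1633/3527277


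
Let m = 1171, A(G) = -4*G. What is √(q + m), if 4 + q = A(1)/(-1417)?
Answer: √2343212131/1417 ≈ 34.161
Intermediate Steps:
q = -5664/1417 (q = -4 - 4*1/(-1417) = -4 - 4*(-1/1417) = -4 + 4/1417 = -5664/1417 ≈ -3.9972)
√(q + m) = √(-5664/1417 + 1171) = √(1653643/1417) = √2343212131/1417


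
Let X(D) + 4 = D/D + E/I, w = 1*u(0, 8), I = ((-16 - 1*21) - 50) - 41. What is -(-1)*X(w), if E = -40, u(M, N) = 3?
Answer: -43/16 ≈ -2.6875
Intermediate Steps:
I = -128 (I = ((-16 - 21) - 50) - 41 = (-37 - 50) - 41 = -87 - 41 = -128)
w = 3 (w = 1*3 = 3)
X(D) = -43/16 (X(D) = -4 + (D/D - 40/(-128)) = -4 + (1 - 40*(-1/128)) = -4 + (1 + 5/16) = -4 + 21/16 = -43/16)
-(-1)*X(w) = -(-1)*(-43)/16 = -1*43/16 = -43/16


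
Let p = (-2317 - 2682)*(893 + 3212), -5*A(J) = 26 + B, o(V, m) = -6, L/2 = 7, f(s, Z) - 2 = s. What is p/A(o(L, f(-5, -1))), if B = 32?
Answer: 102604475/58 ≈ 1.7690e+6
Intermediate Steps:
f(s, Z) = 2 + s
L = 14 (L = 2*7 = 14)
A(J) = -58/5 (A(J) = -(26 + 32)/5 = -⅕*58 = -58/5)
p = -20520895 (p = -4999*4105 = -20520895)
p/A(o(L, f(-5, -1))) = -20520895/(-58/5) = -20520895*(-5/58) = 102604475/58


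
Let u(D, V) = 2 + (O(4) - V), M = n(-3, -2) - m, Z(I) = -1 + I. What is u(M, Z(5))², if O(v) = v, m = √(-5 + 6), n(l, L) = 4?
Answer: 4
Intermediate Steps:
m = 1 (m = √1 = 1)
M = 3 (M = 4 - 1*1 = 4 - 1 = 3)
u(D, V) = 6 - V (u(D, V) = 2 + (4 - V) = 6 - V)
u(M, Z(5))² = (6 - (-1 + 5))² = (6 - 1*4)² = (6 - 4)² = 2² = 4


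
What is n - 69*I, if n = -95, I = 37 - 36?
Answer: -164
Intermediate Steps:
I = 1
n - 69*I = -95 - 69*1 = -95 - 69 = -164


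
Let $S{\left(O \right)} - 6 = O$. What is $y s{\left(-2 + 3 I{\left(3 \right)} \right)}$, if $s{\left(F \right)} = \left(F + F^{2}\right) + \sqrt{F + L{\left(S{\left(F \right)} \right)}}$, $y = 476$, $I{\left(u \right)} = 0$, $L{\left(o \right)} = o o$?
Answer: $952 + 476 \sqrt{14} \approx 2733.0$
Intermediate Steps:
$S{\left(O \right)} = 6 + O$
$L{\left(o \right)} = o^{2}$
$s{\left(F \right)} = F + F^{2} + \sqrt{F + \left(6 + F\right)^{2}}$ ($s{\left(F \right)} = \left(F + F^{2}\right) + \sqrt{F + \left(6 + F\right)^{2}} = F + F^{2} + \sqrt{F + \left(6 + F\right)^{2}}$)
$y s{\left(-2 + 3 I{\left(3 \right)} \right)} = 476 \left(\left(-2 + 3 \cdot 0\right) + \left(-2 + 3 \cdot 0\right)^{2} + \sqrt{\left(-2 + 3 \cdot 0\right) + \left(6 + \left(-2 + 3 \cdot 0\right)\right)^{2}}\right) = 476 \left(\left(-2 + 0\right) + \left(-2 + 0\right)^{2} + \sqrt{\left(-2 + 0\right) + \left(6 + \left(-2 + 0\right)\right)^{2}}\right) = 476 \left(-2 + \left(-2\right)^{2} + \sqrt{-2 + \left(6 - 2\right)^{2}}\right) = 476 \left(-2 + 4 + \sqrt{-2 + 4^{2}}\right) = 476 \left(-2 + 4 + \sqrt{-2 + 16}\right) = 476 \left(-2 + 4 + \sqrt{14}\right) = 476 \left(2 + \sqrt{14}\right) = 952 + 476 \sqrt{14}$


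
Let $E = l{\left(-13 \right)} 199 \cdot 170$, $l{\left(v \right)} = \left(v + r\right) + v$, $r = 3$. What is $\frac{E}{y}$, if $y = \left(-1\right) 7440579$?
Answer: $\frac{778090}{7440579} \approx 0.10457$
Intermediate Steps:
$l{\left(v \right)} = 3 + 2 v$ ($l{\left(v \right)} = \left(v + 3\right) + v = \left(3 + v\right) + v = 3 + 2 v$)
$y = -7440579$
$E = -778090$ ($E = \left(3 + 2 \left(-13\right)\right) 199 \cdot 170 = \left(3 - 26\right) 199 \cdot 170 = \left(-23\right) 199 \cdot 170 = \left(-4577\right) 170 = -778090$)
$\frac{E}{y} = - \frac{778090}{-7440579} = \left(-778090\right) \left(- \frac{1}{7440579}\right) = \frac{778090}{7440579}$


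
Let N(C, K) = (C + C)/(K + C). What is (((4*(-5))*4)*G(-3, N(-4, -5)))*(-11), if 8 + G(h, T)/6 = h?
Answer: -58080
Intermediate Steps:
N(C, K) = 2*C/(C + K) (N(C, K) = (2*C)/(C + K) = 2*C/(C + K))
G(h, T) = -48 + 6*h
(((4*(-5))*4)*G(-3, N(-4, -5)))*(-11) = (((4*(-5))*4)*(-48 + 6*(-3)))*(-11) = ((-20*4)*(-48 - 18))*(-11) = -80*(-66)*(-11) = 5280*(-11) = -58080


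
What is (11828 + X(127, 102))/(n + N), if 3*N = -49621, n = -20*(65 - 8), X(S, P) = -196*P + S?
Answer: 24111/53041 ≈ 0.45457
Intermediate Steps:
X(S, P) = S - 196*P
n = -1140 (n = -20*57 = -1140)
N = -49621/3 (N = (⅓)*(-49621) = -49621/3 ≈ -16540.)
(11828 + X(127, 102))/(n + N) = (11828 + (127 - 196*102))/(-1140 - 49621/3) = (11828 + (127 - 19992))/(-53041/3) = (11828 - 19865)*(-3/53041) = -8037*(-3/53041) = 24111/53041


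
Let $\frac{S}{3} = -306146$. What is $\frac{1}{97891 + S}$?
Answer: $- \frac{1}{820547} \approx -1.2187 \cdot 10^{-6}$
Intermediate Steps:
$S = -918438$ ($S = 3 \left(-306146\right) = -918438$)
$\frac{1}{97891 + S} = \frac{1}{97891 - 918438} = \frac{1}{-820547} = - \frac{1}{820547}$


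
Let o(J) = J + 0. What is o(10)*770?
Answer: 7700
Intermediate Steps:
o(J) = J
o(10)*770 = 10*770 = 7700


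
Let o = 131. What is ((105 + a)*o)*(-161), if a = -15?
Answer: -1898190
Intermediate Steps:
((105 + a)*o)*(-161) = ((105 - 15)*131)*(-161) = (90*131)*(-161) = 11790*(-161) = -1898190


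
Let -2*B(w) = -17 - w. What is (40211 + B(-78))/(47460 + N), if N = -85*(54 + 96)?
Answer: 26787/23140 ≈ 1.1576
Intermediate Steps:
B(w) = 17/2 + w/2 (B(w) = -(-17 - w)/2 = 17/2 + w/2)
N = -12750 (N = -85*150 = -12750)
(40211 + B(-78))/(47460 + N) = (40211 + (17/2 + (1/2)*(-78)))/(47460 - 12750) = (40211 + (17/2 - 39))/34710 = (40211 - 61/2)*(1/34710) = (80361/2)*(1/34710) = 26787/23140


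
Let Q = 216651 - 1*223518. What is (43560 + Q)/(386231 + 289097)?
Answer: 36693/675328 ≈ 0.054334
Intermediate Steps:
Q = -6867 (Q = 216651 - 223518 = -6867)
(43560 + Q)/(386231 + 289097) = (43560 - 6867)/(386231 + 289097) = 36693/675328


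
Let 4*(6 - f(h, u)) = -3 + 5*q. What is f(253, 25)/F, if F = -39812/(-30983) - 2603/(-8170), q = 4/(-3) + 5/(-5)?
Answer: 386358010/64091493 ≈ 6.0282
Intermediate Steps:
q = -7/3 (q = 4*(-1/3) + 5*(-1/5) = -4/3 - 1 = -7/3 ≈ -2.3333)
F = 21363831/13322690 (F = -39812*(-1/30983) - 2603*(-1/8170) = 39812/30983 + 137/430 = 21363831/13322690 ≈ 1.6036)
f(h, u) = 29/3 (f(h, u) = 6 - (-3 + 5*(-7/3))/4 = 6 - (-3 - 35/3)/4 = 6 - 1/4*(-44/3) = 6 + 11/3 = 29/3)
f(253, 25)/F = 29/(3*(21363831/13322690)) = (29/3)*(13322690/21363831) = 386358010/64091493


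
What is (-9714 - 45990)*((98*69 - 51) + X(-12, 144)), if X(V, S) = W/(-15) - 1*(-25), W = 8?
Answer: -1875962176/5 ≈ -3.7519e+8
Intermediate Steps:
X(V, S) = 367/15 (X(V, S) = 8/(-15) - 1*(-25) = 8*(-1/15) + 25 = -8/15 + 25 = 367/15)
(-9714 - 45990)*((98*69 - 51) + X(-12, 144)) = (-9714 - 45990)*((98*69 - 51) + 367/15) = -55704*((6762 - 51) + 367/15) = -55704*(6711 + 367/15) = -55704*101032/15 = -1875962176/5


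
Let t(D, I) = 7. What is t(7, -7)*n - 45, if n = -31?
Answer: -262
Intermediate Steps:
t(7, -7)*n - 45 = 7*(-31) - 45 = -217 - 45 = -262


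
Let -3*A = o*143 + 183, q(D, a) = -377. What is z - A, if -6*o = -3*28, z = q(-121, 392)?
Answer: 1054/3 ≈ 351.33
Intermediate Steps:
z = -377
o = 14 (o = -(-1)*28/2 = -⅙*(-84) = 14)
A = -2185/3 (A = -(14*143 + 183)/3 = -(2002 + 183)/3 = -⅓*2185 = -2185/3 ≈ -728.33)
z - A = -377 - 1*(-2185/3) = -377 + 2185/3 = 1054/3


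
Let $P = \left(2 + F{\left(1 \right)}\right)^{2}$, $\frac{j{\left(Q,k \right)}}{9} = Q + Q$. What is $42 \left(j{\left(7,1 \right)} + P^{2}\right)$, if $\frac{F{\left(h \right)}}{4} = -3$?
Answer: $425292$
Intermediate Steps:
$j{\left(Q,k \right)} = 18 Q$ ($j{\left(Q,k \right)} = 9 \left(Q + Q\right) = 9 \cdot 2 Q = 18 Q$)
$F{\left(h \right)} = -12$ ($F{\left(h \right)} = 4 \left(-3\right) = -12$)
$P = 100$ ($P = \left(2 - 12\right)^{2} = \left(-10\right)^{2} = 100$)
$42 \left(j{\left(7,1 \right)} + P^{2}\right) = 42 \left(18 \cdot 7 + 100^{2}\right) = 42 \left(126 + 10000\right) = 42 \cdot 10126 = 425292$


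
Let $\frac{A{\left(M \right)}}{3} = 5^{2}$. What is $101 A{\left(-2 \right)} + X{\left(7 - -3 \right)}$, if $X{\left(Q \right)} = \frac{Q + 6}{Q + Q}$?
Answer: $\frac{37879}{5} \approx 7575.8$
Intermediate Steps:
$X{\left(Q \right)} = \frac{6 + Q}{2 Q}$
$A{\left(M \right)} = 75$ ($A{\left(M \right)} = 3 \cdot 5^{2} = 3 \cdot 25 = 75$)
$101 A{\left(-2 \right)} + X{\left(7 - -3 \right)} = 101 \cdot 75 + \frac{6 + \left(7 - -3\right)}{2 \left(7 - -3\right)} = 7575 + \frac{6 + \left(7 + 3\right)}{2 \left(7 + 3\right)} = 7575 + \frac{6 + 10}{2 \cdot 10} = 7575 + \frac{1}{2} \cdot \frac{1}{10} \cdot 16 = 7575 + \frac{4}{5} = \frac{37879}{5}$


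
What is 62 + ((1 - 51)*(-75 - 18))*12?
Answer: 55862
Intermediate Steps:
62 + ((1 - 51)*(-75 - 18))*12 = 62 - 50*(-93)*12 = 62 + 4650*12 = 62 + 55800 = 55862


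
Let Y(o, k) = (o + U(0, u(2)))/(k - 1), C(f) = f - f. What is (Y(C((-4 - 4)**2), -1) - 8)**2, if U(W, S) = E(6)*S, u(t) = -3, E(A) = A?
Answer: 1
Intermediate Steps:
U(W, S) = 6*S
C(f) = 0
Y(o, k) = (-18 + o)/(-1 + k) (Y(o, k) = (o + 6*(-3))/(k - 1) = (o - 18)/(-1 + k) = (-18 + o)/(-1 + k))
(Y(C((-4 - 4)**2), -1) - 8)**2 = ((-18 + 0)/(-1 - 1) - 8)**2 = (-18/(-2) - 8)**2 = (-1/2*(-18) - 8)**2 = (9 - 8)**2 = 1**2 = 1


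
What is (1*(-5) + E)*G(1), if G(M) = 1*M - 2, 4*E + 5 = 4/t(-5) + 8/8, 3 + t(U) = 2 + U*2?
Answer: 67/11 ≈ 6.0909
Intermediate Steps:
t(U) = -1 + 2*U (t(U) = -3 + (2 + U*2) = -3 + (2 + 2*U) = -1 + 2*U)
E = -12/11 (E = -5/4 + (4/(-1 + 2*(-5)) + 8/8)/4 = -5/4 + (4/(-1 - 10) + 8*(⅛))/4 = -5/4 + (4/(-11) + 1)/4 = -5/4 + (4*(-1/11) + 1)/4 = -5/4 + (-4/11 + 1)/4 = -5/4 + (¼)*(7/11) = -5/4 + 7/44 = -12/11 ≈ -1.0909)
G(M) = -2 + M (G(M) = M - 2 = -2 + M)
(1*(-5) + E)*G(1) = (1*(-5) - 12/11)*(-2 + 1) = (-5 - 12/11)*(-1) = -67/11*(-1) = 67/11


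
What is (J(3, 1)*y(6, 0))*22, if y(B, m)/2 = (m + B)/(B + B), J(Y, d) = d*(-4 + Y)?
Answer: -22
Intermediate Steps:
y(B, m) = (B + m)/B (y(B, m) = 2*((m + B)/(B + B)) = 2*((B + m)/((2*B))) = 2*((B + m)*(1/(2*B))) = 2*((B + m)/(2*B)) = (B + m)/B)
(J(3, 1)*y(6, 0))*22 = ((1*(-4 + 3))*((6 + 0)/6))*22 = ((1*(-1))*((1/6)*6))*22 = -1*1*22 = -1*22 = -22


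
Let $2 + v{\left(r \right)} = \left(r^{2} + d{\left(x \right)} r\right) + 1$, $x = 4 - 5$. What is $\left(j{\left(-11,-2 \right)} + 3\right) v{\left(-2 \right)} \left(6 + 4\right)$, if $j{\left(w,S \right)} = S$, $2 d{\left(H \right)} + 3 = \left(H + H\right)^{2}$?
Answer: $20$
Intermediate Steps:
$x = -1$ ($x = 4 - 5 = -1$)
$d{\left(H \right)} = - \frac{3}{2} + 2 H^{2}$ ($d{\left(H \right)} = - \frac{3}{2} + \frac{\left(H + H\right)^{2}}{2} = - \frac{3}{2} + \frac{\left(2 H\right)^{2}}{2} = - \frac{3}{2} + \frac{4 H^{2}}{2} = - \frac{3}{2} + 2 H^{2}$)
$v{\left(r \right)} = -1 + r^{2} + \frac{r}{2}$ ($v{\left(r \right)} = -2 + \left(\left(r^{2} + \left(- \frac{3}{2} + 2 \left(-1\right)^{2}\right) r\right) + 1\right) = -2 + \left(\left(r^{2} + \left(- \frac{3}{2} + 2 \cdot 1\right) r\right) + 1\right) = -2 + \left(\left(r^{2} + \left(- \frac{3}{2} + 2\right) r\right) + 1\right) = -2 + \left(\left(r^{2} + \frac{r}{2}\right) + 1\right) = -2 + \left(1 + r^{2} + \frac{r}{2}\right) = -1 + r^{2} + \frac{r}{2}$)
$\left(j{\left(-11,-2 \right)} + 3\right) v{\left(-2 \right)} \left(6 + 4\right) = \left(-2 + 3\right) \left(-1 + \left(-2\right)^{2} + \frac{1}{2} \left(-2\right)\right) \left(6 + 4\right) = 1 \left(-1 + 4 - 1\right) 10 = 1 \cdot 2 \cdot 10 = 1 \cdot 20 = 20$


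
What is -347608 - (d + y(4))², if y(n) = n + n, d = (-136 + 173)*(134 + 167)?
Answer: -124558633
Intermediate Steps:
d = 11137 (d = 37*301 = 11137)
y(n) = 2*n
-347608 - (d + y(4))² = -347608 - (11137 + 2*4)² = -347608 - (11137 + 8)² = -347608 - 1*11145² = -347608 - 1*124211025 = -347608 - 124211025 = -124558633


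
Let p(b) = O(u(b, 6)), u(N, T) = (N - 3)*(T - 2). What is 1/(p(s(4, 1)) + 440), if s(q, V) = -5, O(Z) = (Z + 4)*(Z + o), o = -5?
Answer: 1/1476 ≈ 0.00067751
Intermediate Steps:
u(N, T) = (-3 + N)*(-2 + T)
O(Z) = (-5 + Z)*(4 + Z) (O(Z) = (Z + 4)*(Z - 5) = (4 + Z)*(-5 + Z) = (-5 + Z)*(4 + Z))
p(b) = -8 + (-12 + 4*b)² - 4*b (p(b) = -20 + (6 - 3*6 - 2*b + b*6)² - (6 - 3*6 - 2*b + b*6) = -20 + (6 - 18 - 2*b + 6*b)² - (6 - 18 - 2*b + 6*b) = -20 + (-12 + 4*b)² - (-12 + 4*b) = -20 + (-12 + 4*b)² + (12 - 4*b) = -8 + (-12 + 4*b)² - 4*b)
1/(p(s(4, 1)) + 440) = 1/((136 - 100*(-5) + 16*(-5)²) + 440) = 1/((136 + 500 + 16*25) + 440) = 1/((136 + 500 + 400) + 440) = 1/(1036 + 440) = 1/1476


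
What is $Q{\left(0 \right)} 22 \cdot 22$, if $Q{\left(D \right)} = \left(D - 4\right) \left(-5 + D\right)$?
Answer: $9680$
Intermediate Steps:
$Q{\left(D \right)} = \left(-5 + D\right) \left(-4 + D\right)$ ($Q{\left(D \right)} = \left(-4 + D\right) \left(-5 + D\right) = \left(-5 + D\right) \left(-4 + D\right)$)
$Q{\left(0 \right)} 22 \cdot 22 = \left(20 + 0^{2} - 0\right) 22 \cdot 22 = \left(20 + 0 + 0\right) 22 \cdot 22 = 20 \cdot 22 \cdot 22 = 440 \cdot 22 = 9680$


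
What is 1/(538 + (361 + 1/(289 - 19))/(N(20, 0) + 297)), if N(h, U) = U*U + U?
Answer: 7290/3930881 ≈ 0.0018545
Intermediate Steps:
N(h, U) = U + U² (N(h, U) = U² + U = U + U²)
1/(538 + (361 + 1/(289 - 19))/(N(20, 0) + 297)) = 1/(538 + (361 + 1/(289 - 19))/(0*(1 + 0) + 297)) = 1/(538 + (361 + 1/270)/(0*1 + 297)) = 1/(538 + (361 + 1/270)/(0 + 297)) = 1/(538 + (97471/270)/297) = 1/(538 + (97471/270)*(1/297)) = 1/(538 + 8861/7290) = 1/(3930881/7290) = 7290/3930881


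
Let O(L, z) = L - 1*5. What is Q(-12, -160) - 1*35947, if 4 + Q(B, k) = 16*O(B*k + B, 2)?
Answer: -5503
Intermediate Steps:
O(L, z) = -5 + L (O(L, z) = L - 5 = -5 + L)
Q(B, k) = -84 + 16*B + 16*B*k (Q(B, k) = -4 + 16*(-5 + (B*k + B)) = -4 + 16*(-5 + (B + B*k)) = -4 + 16*(-5 + B + B*k) = -4 + (-80 + 16*B + 16*B*k) = -84 + 16*B + 16*B*k)
Q(-12, -160) - 1*35947 = (-84 + 16*(-12)*(1 - 160)) - 1*35947 = (-84 + 16*(-12)*(-159)) - 35947 = (-84 + 30528) - 35947 = 30444 - 35947 = -5503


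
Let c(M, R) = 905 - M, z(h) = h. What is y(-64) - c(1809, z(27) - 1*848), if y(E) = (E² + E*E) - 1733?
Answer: 7363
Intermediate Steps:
y(E) = -1733 + 2*E² (y(E) = (E² + E²) - 1733 = 2*E² - 1733 = -1733 + 2*E²)
y(-64) - c(1809, z(27) - 1*848) = (-1733 + 2*(-64)²) - (905 - 1*1809) = (-1733 + 2*4096) - (905 - 1809) = (-1733 + 8192) - 1*(-904) = 6459 + 904 = 7363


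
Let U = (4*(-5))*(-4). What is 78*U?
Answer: 6240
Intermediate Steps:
U = 80 (U = -20*(-4) = 80)
78*U = 78*80 = 6240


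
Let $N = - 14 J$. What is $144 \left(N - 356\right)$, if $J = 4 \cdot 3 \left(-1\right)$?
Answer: $-27072$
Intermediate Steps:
$J = -12$ ($J = 12 \left(-1\right) = -12$)
$N = 168$ ($N = \left(-14\right) \left(-12\right) = 168$)
$144 \left(N - 356\right) = 144 \left(168 - 356\right) = 144 \left(-188\right) = -27072$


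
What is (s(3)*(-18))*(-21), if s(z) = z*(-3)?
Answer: -3402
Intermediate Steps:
s(z) = -3*z
(s(3)*(-18))*(-21) = (-3*3*(-18))*(-21) = -9*(-18)*(-21) = 162*(-21) = -3402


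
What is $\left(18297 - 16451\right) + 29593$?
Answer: $31439$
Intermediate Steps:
$\left(18297 - 16451\right) + 29593 = 1846 + 29593 = 31439$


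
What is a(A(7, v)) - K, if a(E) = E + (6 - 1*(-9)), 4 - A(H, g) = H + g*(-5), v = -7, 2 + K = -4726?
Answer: 4705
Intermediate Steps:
K = -4728 (K = -2 - 4726 = -4728)
A(H, g) = 4 - H + 5*g (A(H, g) = 4 - (H + g*(-5)) = 4 - (H - 5*g) = 4 + (-H + 5*g) = 4 - H + 5*g)
a(E) = 15 + E (a(E) = E + (6 + 9) = E + 15 = 15 + E)
a(A(7, v)) - K = (15 + (4 - 1*7 + 5*(-7))) - 1*(-4728) = (15 + (4 - 7 - 35)) + 4728 = (15 - 38) + 4728 = -23 + 4728 = 4705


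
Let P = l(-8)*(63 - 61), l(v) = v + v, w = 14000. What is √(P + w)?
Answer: 12*√97 ≈ 118.19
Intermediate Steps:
l(v) = 2*v
P = -32 (P = (2*(-8))*(63 - 61) = -16*2 = -32)
√(P + w) = √(-32 + 14000) = √13968 = 12*√97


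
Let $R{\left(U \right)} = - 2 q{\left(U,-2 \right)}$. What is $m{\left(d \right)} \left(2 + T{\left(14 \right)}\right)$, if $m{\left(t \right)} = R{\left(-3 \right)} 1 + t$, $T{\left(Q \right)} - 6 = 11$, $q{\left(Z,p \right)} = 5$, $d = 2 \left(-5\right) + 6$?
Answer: $-266$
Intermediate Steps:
$d = -4$ ($d = -10 + 6 = -4$)
$T{\left(Q \right)} = 17$ ($T{\left(Q \right)} = 6 + 11 = 17$)
$R{\left(U \right)} = -10$ ($R{\left(U \right)} = \left(-2\right) 5 = -10$)
$m{\left(t \right)} = -10 + t$ ($m{\left(t \right)} = \left(-10\right) 1 + t = -10 + t$)
$m{\left(d \right)} \left(2 + T{\left(14 \right)}\right) = \left(-10 - 4\right) \left(2 + 17\right) = \left(-14\right) 19 = -266$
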